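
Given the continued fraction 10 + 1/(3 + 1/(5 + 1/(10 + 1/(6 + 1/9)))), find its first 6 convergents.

10/1, 31/3, 165/16, 1681/163, 10251/994, 93940/9109

Using the convergent recurrence p_i = a_i*p_{i-1} + p_{i-2}, q_i = a_i*q_{i-1} + q_{i-2} with p_{-2}=0, p_{-1}=1, q_{-2}=1, q_{-1}=0:
  i=0: a_0=10, p_0 = 10*1 + 0 = 10, q_0 = 10*0 + 1 = 1.
  i=1: a_1=3, p_1 = 3*10 + 1 = 31, q_1 = 3*1 + 0 = 3.
  i=2: a_2=5, p_2 = 5*31 + 10 = 165, q_2 = 5*3 + 1 = 16.
  i=3: a_3=10, p_3 = 10*165 + 31 = 1681, q_3 = 10*16 + 3 = 163.
  i=4: a_4=6, p_4 = 6*1681 + 165 = 10251, q_4 = 6*163 + 16 = 994.
  i=5: a_5=9, p_5 = 9*10251 + 1681 = 93940, q_5 = 9*994 + 163 = 9109.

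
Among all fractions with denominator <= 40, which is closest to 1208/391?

Expand x = 1208/391 as a continued fraction with the Euclidean algorithm:
  1208 = 3*391 + 35, so a_0 = 3.
  391 = 11*35 + 6, so a_1 = 11.
  35 = 5*6 + 5, so a_2 = 5.
  6 = 1*5 + 1, so a_3 = 1.
  5 = 5*1 + 0, so a_4 = 5.
so x = [3; 11, 5, 1, 5].
Convergents (p_i = a_i*p_{i-1} + p_{i-2}, q_i = a_i*q_{i-1} + q_{i-2} with p_{-2}=0, p_{-1}=1, q_{-2}=1, q_{-1}=0), until the denominator exceeds 40:
  i=0: a_0=3, p_0 = 3*1 + 0 = 3, q_0 = 3*0 + 1 = 1.
  i=1: a_1=11, p_1 = 11*3 + 1 = 34, q_1 = 11*1 + 0 = 11.
  i=2: a_2=5, p_2 = 5*34 + 3 = 173, q_2 = 5*11 + 1 = 56.
q_2 = 56 > 40, so the last convergent with denominator <= 40 is p_1/q_1 = 34/11.
The closest fraction with denominator <= 40 is either p_1/q_1 or the intermediate fraction (k*p_1 + p_0)/(k*q_1 + q_0) with the largest k >= 1 whose denominator stays <= 40; these approach x as k grows, and every other convergent or intermediate fraction in range is farther away.
Largest k: floor((40 - q_0)/q_1) = floor((40 - 1)/11) = 3.
That gives (3*34 + 3)/(3*11 + 1) = 105/34.
Compare the errors: |x - 34/11| = |1208*11 - 34*391|/(391*11) = 6/4301, and |x - 105/34| = |1208*34 - 105*391|/(391*34) = 17/13294.
Cross-multiplying, 17*4301 = 73117 < 79764 = 6*13294, so 17/13294 is smaller: the intermediate fraction 105/34 is closer to x than 34/11.

105/34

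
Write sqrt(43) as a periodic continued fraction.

Write x_i = (sqrt(43) + m_i)/d_i with (m_0, d_0) = (0, 1). a_0 = floor(sqrt(43)) = 6, since 6^2 = 36 <= 43 < 49 = 7^2.
Iterate m_{i+1} = d_i*a_i - m_i, d_{i+1} = (43 - m_{i+1}^2)/d_i, a_{i+1} = floor((a_0 + m_{i+1})/d_{i+1}):
  m_1 = 1*6 - 0 = 6, d_1 = (43 - 6^2)/1 = 7/1 = 7, a_1 = floor((6 + 6)/7) = 1.
  m_2 = 7*1 - 6 = 1, d_2 = (43 - 1^2)/7 = 42/7 = 6, a_2 = floor((6 + 1)/6) = 1.
  m_3 = 6*1 - 1 = 5, d_3 = (43 - 5^2)/6 = 18/6 = 3, a_3 = floor((6 + 5)/3) = 3.
  m_4 = 3*3 - 5 = 4, d_4 = (43 - 4^2)/3 = 27/3 = 9, a_4 = floor((6 + 4)/9) = 1.
  m_5 = 9*1 - 4 = 5, d_5 = (43 - 5^2)/9 = 18/9 = 2, a_5 = floor((6 + 5)/2) = 5.
  m_6 = 2*5 - 5 = 5, d_6 = (43 - 5^2)/2 = 18/2 = 9, a_6 = floor((6 + 5)/9) = 1.
  m_7 = 9*1 - 5 = 4, d_7 = (43 - 4^2)/9 = 27/9 = 3, a_7 = floor((6 + 4)/3) = 3.
  m_8 = 3*3 - 4 = 5, d_8 = (43 - 5^2)/3 = 18/3 = 6, a_8 = floor((6 + 5)/6) = 1.
  m_9 = 6*1 - 5 = 1, d_9 = (43 - 1^2)/6 = 42/6 = 7, a_9 = floor((6 + 1)/7) = 1.
  m_10 = 7*1 - 1 = 6, d_10 = (43 - 6^2)/7 = 7/7 = 1, a_10 = floor((6 + 6)/1) = 12.
  m_11 = 1*12 - 6 = 6, d_11 = (43 - 6^2)/1 = 7/1 = 7: (m_11, d_11) = (m_1, d_1) = (6, 7), so from here the quotients repeat a_1, ..., a_10; the period length is 10.
Hence the expansion of sqrt(43) is a_0 = 6 followed by the repeating block 1, 1, 3, 1, 5, 1, 3, 1, 1, 12 (period 10).

[6; (1, 1, 3, 1, 5, 1, 3, 1, 1, 12)]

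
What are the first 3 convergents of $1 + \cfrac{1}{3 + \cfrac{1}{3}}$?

Using the convergent recurrence p_i = a_i*p_{i-1} + p_{i-2}, q_i = a_i*q_{i-1} + q_{i-2} with p_{-2}=0, p_{-1}=1, q_{-2}=1, q_{-1}=0:
  i=0: a_0=1, p_0 = 1*1 + 0 = 1, q_0 = 1*0 + 1 = 1.
  i=1: a_1=3, p_1 = 3*1 + 1 = 4, q_1 = 3*1 + 0 = 3.
  i=2: a_2=3, p_2 = 3*4 + 1 = 13, q_2 = 3*3 + 1 = 10.

1/1, 4/3, 13/10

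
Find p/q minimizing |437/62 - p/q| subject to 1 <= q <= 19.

134/19

Expand x = 437/62 as a continued fraction with the Euclidean algorithm:
  437 = 7*62 + 3, so a_0 = 7.
  62 = 20*3 + 2, so a_1 = 20.
  3 = 1*2 + 1, so a_2 = 1.
  2 = 2*1 + 0, so a_3 = 2.
so x = [7; 20, 1, 2].
Convergents (p_i = a_i*p_{i-1} + p_{i-2}, q_i = a_i*q_{i-1} + q_{i-2} with p_{-2}=0, p_{-1}=1, q_{-2}=1, q_{-1}=0), until the denominator exceeds 19:
  i=0: a_0=7, p_0 = 7*1 + 0 = 7, q_0 = 7*0 + 1 = 1.
  i=1: a_1=20, p_1 = 20*7 + 1 = 141, q_1 = 20*1 + 0 = 20.
q_1 = 20 > 19, so the last convergent with denominator <= 19 is p_0/q_0 = 7/1.
The closest fraction with denominator <= 19 is either p_0/q_0 or the intermediate fraction (k*p_0 + p_{-1})/(k*q_0 + q_{-1}) with the largest k >= 1 whose denominator stays <= 19; these approach x as k grows, and every other convergent or intermediate fraction in range is farther away.
Largest k: floor((19 - q_{-1})/q_0) = floor((19 - 0)/1) = 19 (using the seeds p_{-1} = 1, q_{-1} = 0).
That gives (19*7 + 1)/(19*1 + 0) = 134/19.
Compare the errors: |x - 7/1| = |437*1 - 7*62|/(62*1) = 3/62, and |x - 134/19| = |437*19 - 134*62|/(62*19) = 5/1178.
Cross-multiplying, 5*62 = 310 < 3534 = 3*1178, so 5/1178 is smaller: the intermediate fraction 134/19 is closer to x than 7/1.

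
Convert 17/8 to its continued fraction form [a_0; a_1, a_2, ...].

[2; 8]

Run the Euclidean algorithm on 17 and 8; the successive quotients are the partial quotients a_0, a_1, ... (each step inverts the fractional part left over by the previous one):
  17 = 2*8 + 1, so a_0 = 2.
  8 = 8*1 + 0, so a_1 = 8.
The remainder reaches 0 after 2 divisions, so the expansion has 2 partial quotients, read off in order.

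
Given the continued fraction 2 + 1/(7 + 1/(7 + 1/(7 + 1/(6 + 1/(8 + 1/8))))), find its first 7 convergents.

2/1, 15/7, 107/50, 764/357, 4691/2192, 38292/17893, 311027/145336

Using the convergent recurrence p_i = a_i*p_{i-1} + p_{i-2}, q_i = a_i*q_{i-1} + q_{i-2} with p_{-2}=0, p_{-1}=1, q_{-2}=1, q_{-1}=0:
  i=0: a_0=2, p_0 = 2*1 + 0 = 2, q_0 = 2*0 + 1 = 1.
  i=1: a_1=7, p_1 = 7*2 + 1 = 15, q_1 = 7*1 + 0 = 7.
  i=2: a_2=7, p_2 = 7*15 + 2 = 107, q_2 = 7*7 + 1 = 50.
  i=3: a_3=7, p_3 = 7*107 + 15 = 764, q_3 = 7*50 + 7 = 357.
  i=4: a_4=6, p_4 = 6*764 + 107 = 4691, q_4 = 6*357 + 50 = 2192.
  i=5: a_5=8, p_5 = 8*4691 + 764 = 38292, q_5 = 8*2192 + 357 = 17893.
  i=6: a_6=8, p_6 = 8*38292 + 4691 = 311027, q_6 = 8*17893 + 2192 = 145336.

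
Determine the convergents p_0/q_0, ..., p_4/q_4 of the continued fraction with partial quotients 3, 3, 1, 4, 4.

Using the convergent recurrence p_i = a_i*p_{i-1} + p_{i-2}, q_i = a_i*q_{i-1} + q_{i-2} with p_{-2}=0, p_{-1}=1, q_{-2}=1, q_{-1}=0:
  i=0: a_0=3, p_0 = 3*1 + 0 = 3, q_0 = 3*0 + 1 = 1.
  i=1: a_1=3, p_1 = 3*3 + 1 = 10, q_1 = 3*1 + 0 = 3.
  i=2: a_2=1, p_2 = 1*10 + 3 = 13, q_2 = 1*3 + 1 = 4.
  i=3: a_3=4, p_3 = 4*13 + 10 = 62, q_3 = 4*4 + 3 = 19.
  i=4: a_4=4, p_4 = 4*62 + 13 = 261, q_4 = 4*19 + 4 = 80.

3/1, 10/3, 13/4, 62/19, 261/80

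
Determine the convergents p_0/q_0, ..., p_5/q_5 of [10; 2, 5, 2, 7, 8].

Using the convergent recurrence p_i = a_i*p_{i-1} + p_{i-2}, q_i = a_i*q_{i-1} + q_{i-2} with p_{-2}=0, p_{-1}=1, q_{-2}=1, q_{-1}=0:
  i=0: a_0=10, p_0 = 10*1 + 0 = 10, q_0 = 10*0 + 1 = 1.
  i=1: a_1=2, p_1 = 2*10 + 1 = 21, q_1 = 2*1 + 0 = 2.
  i=2: a_2=5, p_2 = 5*21 + 10 = 115, q_2 = 5*2 + 1 = 11.
  i=3: a_3=2, p_3 = 2*115 + 21 = 251, q_3 = 2*11 + 2 = 24.
  i=4: a_4=7, p_4 = 7*251 + 115 = 1872, q_4 = 7*24 + 11 = 179.
  i=5: a_5=8, p_5 = 8*1872 + 251 = 15227, q_5 = 8*179 + 24 = 1456.

10/1, 21/2, 115/11, 251/24, 1872/179, 15227/1456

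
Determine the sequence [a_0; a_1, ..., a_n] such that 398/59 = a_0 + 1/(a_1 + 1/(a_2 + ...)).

Run the Euclidean algorithm on 398 and 59; the successive quotients are the partial quotients a_0, a_1, ... (each step inverts the fractional part left over by the previous one):
  398 = 6*59 + 44, so a_0 = 6.
  59 = 1*44 + 15, so a_1 = 1.
  44 = 2*15 + 14, so a_2 = 2.
  15 = 1*14 + 1, so a_3 = 1.
  14 = 14*1 + 0, so a_4 = 14.
The remainder reaches 0 after 5 divisions, so the expansion has 5 partial quotients, read off in order.

[6; 1, 2, 1, 14]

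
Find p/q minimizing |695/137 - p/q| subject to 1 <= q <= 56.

Expand x = 695/137 as a continued fraction with the Euclidean algorithm:
  695 = 5*137 + 10, so a_0 = 5.
  137 = 13*10 + 7, so a_1 = 13.
  10 = 1*7 + 3, so a_2 = 1.
  7 = 2*3 + 1, so a_3 = 2.
  3 = 3*1 + 0, so a_4 = 3.
so x = [5; 13, 1, 2, 3].
Convergents (p_i = a_i*p_{i-1} + p_{i-2}, q_i = a_i*q_{i-1} + q_{i-2} with p_{-2}=0, p_{-1}=1, q_{-2}=1, q_{-1}=0), until the denominator exceeds 56:
  i=0: a_0=5, p_0 = 5*1 + 0 = 5, q_0 = 5*0 + 1 = 1.
  i=1: a_1=13, p_1 = 13*5 + 1 = 66, q_1 = 13*1 + 0 = 13.
  i=2: a_2=1, p_2 = 1*66 + 5 = 71, q_2 = 1*13 + 1 = 14.
  i=3: a_3=2, p_3 = 2*71 + 66 = 208, q_3 = 2*14 + 13 = 41.
  i=4: a_4=3, p_4 = 3*208 + 71 = 695, q_4 = 3*41 + 14 = 137.
q_4 = 137 > 56, so the last convergent with denominator <= 56 is p_3/q_3 = 208/41.
The closest fraction with denominator <= 56 is either p_3/q_3 or the intermediate fraction (k*p_3 + p_2)/(k*q_3 + q_2) with the largest k >= 1 whose denominator stays <= 56; these approach x as k grows, and every other convergent or intermediate fraction in range is farther away.
Largest k: floor((56 - q_2)/q_3) = floor((56 - 14)/41) = 1.
That gives (1*208 + 71)/(1*41 + 14) = 279/55.
Compare the errors: |x - 208/41| = |695*41 - 208*137|/(137*41) = 1/5617, and |x - 279/55| = |695*55 - 279*137|/(137*55) = 2/7535.
Cross-multiplying, 1*7535 = 7535 < 11234 = 2*5617, so 1/5617 is smaller: the convergent 208/41 is closer to x than 279/55.

208/41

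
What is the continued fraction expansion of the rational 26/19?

Run the Euclidean algorithm on 26 and 19; the successive quotients are the partial quotients a_0, a_1, ... (each step inverts the fractional part left over by the previous one):
  26 = 1*19 + 7, so a_0 = 1.
  19 = 2*7 + 5, so a_1 = 2.
  7 = 1*5 + 2, so a_2 = 1.
  5 = 2*2 + 1, so a_3 = 2.
  2 = 2*1 + 0, so a_4 = 2.
The remainder reaches 0 after 5 divisions, so the expansion has 5 partial quotients, read off in order.

[1; 2, 1, 2, 2]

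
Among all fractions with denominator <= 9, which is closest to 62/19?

13/4

Expand x = 62/19 as a continued fraction with the Euclidean algorithm:
  62 = 3*19 + 5, so a_0 = 3.
  19 = 3*5 + 4, so a_1 = 3.
  5 = 1*4 + 1, so a_2 = 1.
  4 = 4*1 + 0, so a_3 = 4.
so x = [3; 3, 1, 4].
Convergents (p_i = a_i*p_{i-1} + p_{i-2}, q_i = a_i*q_{i-1} + q_{i-2} with p_{-2}=0, p_{-1}=1, q_{-2}=1, q_{-1}=0), until the denominator exceeds 9:
  i=0: a_0=3, p_0 = 3*1 + 0 = 3, q_0 = 3*0 + 1 = 1.
  i=1: a_1=3, p_1 = 3*3 + 1 = 10, q_1 = 3*1 + 0 = 3.
  i=2: a_2=1, p_2 = 1*10 + 3 = 13, q_2 = 1*3 + 1 = 4.
  i=3: a_3=4, p_3 = 4*13 + 10 = 62, q_3 = 4*4 + 3 = 19.
q_3 = 19 > 9, so the last convergent with denominator <= 9 is p_2/q_2 = 13/4.
The closest fraction with denominator <= 9 is either p_2/q_2 or the intermediate fraction (k*p_2 + p_1)/(k*q_2 + q_1) with the largest k >= 1 whose denominator stays <= 9; these approach x as k grows, and every other convergent or intermediate fraction in range is farther away.
Largest k: floor((9 - q_1)/q_2) = floor((9 - 3)/4) = 1.
That gives (1*13 + 10)/(1*4 + 3) = 23/7.
Compare the errors: |x - 13/4| = |62*4 - 13*19|/(19*4) = 1/76, and |x - 23/7| = |62*7 - 23*19|/(19*7) = 3/133.
Cross-multiplying, 1*133 = 133 < 228 = 3*76, so 1/76 is smaller: the convergent 13/4 is closer to x than 23/7.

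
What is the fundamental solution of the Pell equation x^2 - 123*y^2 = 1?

(x, y) = (122, 11)

First expand sqrt(123) as a continued fraction. With x_i = (sqrt(123) + m_i)/d_i and (m_0, d_0) = (0, 1): a_0 = floor(sqrt(123)) = 11, since 11^2 = 121 <= 123 < 144 = 12^2.
Iterate m_{i+1} = d_i*a_i - m_i, d_{i+1} = (123 - m_{i+1}^2)/d_i, a_{i+1} = floor((a_0 + m_{i+1})/d_{i+1}):
  m_1 = 1*11 - 0 = 11, d_1 = (123 - 11^2)/1 = 2/1 = 2, a_1 = floor((11 + 11)/2) = 11.
  m_2 = 2*11 - 11 = 11, d_2 = (123 - 11^2)/2 = 2/2 = 1, a_2 = floor((11 + 11)/1) = 22.
  m_3 = 1*22 - 11 = 11, d_3 = (123 - 11^2)/1 = 2/1 = 2: (m_3, d_3) = (m_1, d_1) = (11, 2), so from here the quotients repeat a_1, a_2; the period length is 2.
So sqrt(123) = [11; (11, 22)] with period length k = 2.
k is even, so the fundamental solution of x^2 - 123y^2 = 1 is (p_{k-1}, q_{k-1}) = (p_1, q_1); compute convergents through index 1.
Convergents (p_i = a_i*p_{i-1} + p_{i-2}, q_i = a_i*q_{i-1} + q_{i-2} with p_{-2}=0, p_{-1}=1, q_{-2}=1, q_{-1}=0):
  i=0: a_0=11, p_0 = 11*1 + 0 = 11, q_0 = 11*0 + 1 = 1.
  i=1: a_1=11, p_1 = 11*11 + 1 = 122, q_1 = 11*1 + 0 = 11.
Check: 122^2 - 123*11^2 = 14884 - 14883 = 1, so (x, y) = (122, 11) solves the equation, and by the theorem it is the least positive solution.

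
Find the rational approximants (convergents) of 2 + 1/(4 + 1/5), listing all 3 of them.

Using the convergent recurrence p_i = a_i*p_{i-1} + p_{i-2}, q_i = a_i*q_{i-1} + q_{i-2} with p_{-2}=0, p_{-1}=1, q_{-2}=1, q_{-1}=0:
  i=0: a_0=2, p_0 = 2*1 + 0 = 2, q_0 = 2*0 + 1 = 1.
  i=1: a_1=4, p_1 = 4*2 + 1 = 9, q_1 = 4*1 + 0 = 4.
  i=2: a_2=5, p_2 = 5*9 + 2 = 47, q_2 = 5*4 + 1 = 21.

2/1, 9/4, 47/21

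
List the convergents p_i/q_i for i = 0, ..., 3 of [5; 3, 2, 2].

5/1, 16/3, 37/7, 90/17

Using the convergent recurrence p_i = a_i*p_{i-1} + p_{i-2}, q_i = a_i*q_{i-1} + q_{i-2} with p_{-2}=0, p_{-1}=1, q_{-2}=1, q_{-1}=0:
  i=0: a_0=5, p_0 = 5*1 + 0 = 5, q_0 = 5*0 + 1 = 1.
  i=1: a_1=3, p_1 = 3*5 + 1 = 16, q_1 = 3*1 + 0 = 3.
  i=2: a_2=2, p_2 = 2*16 + 5 = 37, q_2 = 2*3 + 1 = 7.
  i=3: a_3=2, p_3 = 2*37 + 16 = 90, q_3 = 2*7 + 3 = 17.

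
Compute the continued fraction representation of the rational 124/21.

[5; 1, 9, 2]

Run the Euclidean algorithm on 124 and 21; the successive quotients are the partial quotients a_0, a_1, ... (each step inverts the fractional part left over by the previous one):
  124 = 5*21 + 19, so a_0 = 5.
  21 = 1*19 + 2, so a_1 = 1.
  19 = 9*2 + 1, so a_2 = 9.
  2 = 2*1 + 0, so a_3 = 2.
The remainder reaches 0 after 4 divisions, so the expansion has 4 partial quotients, read off in order.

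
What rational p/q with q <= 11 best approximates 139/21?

53/8

Expand x = 139/21 as a continued fraction with the Euclidean algorithm:
  139 = 6*21 + 13, so a_0 = 6.
  21 = 1*13 + 8, so a_1 = 1.
  13 = 1*8 + 5, so a_2 = 1.
  8 = 1*5 + 3, so a_3 = 1.
  5 = 1*3 + 2, so a_4 = 1.
  3 = 1*2 + 1, so a_5 = 1.
  2 = 2*1 + 0, so a_6 = 2.
so x = [6; 1, 1, 1, 1, 1, 2].
Convergents (p_i = a_i*p_{i-1} + p_{i-2}, q_i = a_i*q_{i-1} + q_{i-2} with p_{-2}=0, p_{-1}=1, q_{-2}=1, q_{-1}=0), until the denominator exceeds 11:
  i=0: a_0=6, p_0 = 6*1 + 0 = 6, q_0 = 6*0 + 1 = 1.
  i=1: a_1=1, p_1 = 1*6 + 1 = 7, q_1 = 1*1 + 0 = 1.
  i=2: a_2=1, p_2 = 1*7 + 6 = 13, q_2 = 1*1 + 1 = 2.
  i=3: a_3=1, p_3 = 1*13 + 7 = 20, q_3 = 1*2 + 1 = 3.
  i=4: a_4=1, p_4 = 1*20 + 13 = 33, q_4 = 1*3 + 2 = 5.
  i=5: a_5=1, p_5 = 1*33 + 20 = 53, q_5 = 1*5 + 3 = 8.
  i=6: a_6=2, p_6 = 2*53 + 33 = 139, q_6 = 2*8 + 5 = 21.
q_6 = 21 > 11, so the last convergent with denominator <= 11 is p_5/q_5 = 53/8.
The closest fraction with denominator <= 11 is either p_5/q_5 or the intermediate fraction (k*p_5 + p_4)/(k*q_5 + q_4) with the largest k >= 1 whose denominator stays <= 11; these approach x as k grows, and every other convergent or intermediate fraction in range is farther away.
Largest k: floor((11 - q_4)/q_5) = floor((11 - 5)/8) = 0.
Since k = 0, no intermediate fraction beyond p_5/q_5 has denominator <= 11, so the convergent 53/8 is the closest (its error is |139*8 - 53*21|/(21*8) = 1/168).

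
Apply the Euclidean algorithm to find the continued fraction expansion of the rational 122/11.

Run the Euclidean algorithm on 122 and 11; the successive quotients are the partial quotients a_0, a_1, ... (each step inverts the fractional part left over by the previous one):
  122 = 11*11 + 1, so a_0 = 11.
  11 = 11*1 + 0, so a_1 = 11.
The remainder reaches 0 after 2 divisions, so the expansion has 2 partial quotients, read off in order.

[11; 11]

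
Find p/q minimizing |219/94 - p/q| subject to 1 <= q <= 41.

Expand x = 219/94 as a continued fraction with the Euclidean algorithm:
  219 = 2*94 + 31, so a_0 = 2.
  94 = 3*31 + 1, so a_1 = 3.
  31 = 31*1 + 0, so a_2 = 31.
so x = [2; 3, 31].
Convergents (p_i = a_i*p_{i-1} + p_{i-2}, q_i = a_i*q_{i-1} + q_{i-2} with p_{-2}=0, p_{-1}=1, q_{-2}=1, q_{-1}=0), until the denominator exceeds 41:
  i=0: a_0=2, p_0 = 2*1 + 0 = 2, q_0 = 2*0 + 1 = 1.
  i=1: a_1=3, p_1 = 3*2 + 1 = 7, q_1 = 3*1 + 0 = 3.
  i=2: a_2=31, p_2 = 31*7 + 2 = 219, q_2 = 31*3 + 1 = 94.
q_2 = 94 > 41, so the last convergent with denominator <= 41 is p_1/q_1 = 7/3.
The closest fraction with denominator <= 41 is either p_1/q_1 or the intermediate fraction (k*p_1 + p_0)/(k*q_1 + q_0) with the largest k >= 1 whose denominator stays <= 41; these approach x as k grows, and every other convergent or intermediate fraction in range is farther away.
Largest k: floor((41 - q_0)/q_1) = floor((41 - 1)/3) = 13.
That gives (13*7 + 2)/(13*3 + 1) = 93/40.
Compare the errors: |x - 7/3| = |219*3 - 7*94|/(94*3) = 1/282, and |x - 93/40| = |219*40 - 93*94|/(94*40) = 18/3760.
Cross-multiplying, 1*3760 = 3760 < 5076 = 18*282, so 1/282 is smaller: the convergent 7/3 is closer to x than 93/40.

7/3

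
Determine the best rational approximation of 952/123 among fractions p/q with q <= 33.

Expand x = 952/123 as a continued fraction with the Euclidean algorithm:
  952 = 7*123 + 91, so a_0 = 7.
  123 = 1*91 + 32, so a_1 = 1.
  91 = 2*32 + 27, so a_2 = 2.
  32 = 1*27 + 5, so a_3 = 1.
  27 = 5*5 + 2, so a_4 = 5.
  5 = 2*2 + 1, so a_5 = 2.
  2 = 2*1 + 0, so a_6 = 2.
so x = [7; 1, 2, 1, 5, 2, 2].
Convergents (p_i = a_i*p_{i-1} + p_{i-2}, q_i = a_i*q_{i-1} + q_{i-2} with p_{-2}=0, p_{-1}=1, q_{-2}=1, q_{-1}=0), until the denominator exceeds 33:
  i=0: a_0=7, p_0 = 7*1 + 0 = 7, q_0 = 7*0 + 1 = 1.
  i=1: a_1=1, p_1 = 1*7 + 1 = 8, q_1 = 1*1 + 0 = 1.
  i=2: a_2=2, p_2 = 2*8 + 7 = 23, q_2 = 2*1 + 1 = 3.
  i=3: a_3=1, p_3 = 1*23 + 8 = 31, q_3 = 1*3 + 1 = 4.
  i=4: a_4=5, p_4 = 5*31 + 23 = 178, q_4 = 5*4 + 3 = 23.
  i=5: a_5=2, p_5 = 2*178 + 31 = 387, q_5 = 2*23 + 4 = 50.
q_5 = 50 > 33, so the last convergent with denominator <= 33 is p_4/q_4 = 178/23.
The closest fraction with denominator <= 33 is either p_4/q_4 or the intermediate fraction (k*p_4 + p_3)/(k*q_4 + q_3) with the largest k >= 1 whose denominator stays <= 33; these approach x as k grows, and every other convergent or intermediate fraction in range is farther away.
Largest k: floor((33 - q_3)/q_4) = floor((33 - 4)/23) = 1.
That gives (1*178 + 31)/(1*23 + 4) = 209/27.
Compare the errors: |x - 178/23| = |952*23 - 178*123|/(123*23) = 2/2829, and |x - 209/27| = |952*27 - 209*123|/(123*27) = 3/3321.
Cross-multiplying, 2*3321 = 6642 < 8487 = 3*2829, so 2/2829 is smaller: the convergent 178/23 is closer to x than 209/27.

178/23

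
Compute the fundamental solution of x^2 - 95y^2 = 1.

First expand sqrt(95) as a continued fraction. With x_i = (sqrt(95) + m_i)/d_i and (m_0, d_0) = (0, 1): a_0 = floor(sqrt(95)) = 9, since 9^2 = 81 <= 95 < 100 = 10^2.
Iterate m_{i+1} = d_i*a_i - m_i, d_{i+1} = (95 - m_{i+1}^2)/d_i, a_{i+1} = floor((a_0 + m_{i+1})/d_{i+1}):
  m_1 = 1*9 - 0 = 9, d_1 = (95 - 9^2)/1 = 14/1 = 14, a_1 = floor((9 + 9)/14) = 1.
  m_2 = 14*1 - 9 = 5, d_2 = (95 - 5^2)/14 = 70/14 = 5, a_2 = floor((9 + 5)/5) = 2.
  m_3 = 5*2 - 5 = 5, d_3 = (95 - 5^2)/5 = 70/5 = 14, a_3 = floor((9 + 5)/14) = 1.
  m_4 = 14*1 - 5 = 9, d_4 = (95 - 9^2)/14 = 14/14 = 1, a_4 = floor((9 + 9)/1) = 18.
  m_5 = 1*18 - 9 = 9, d_5 = (95 - 9^2)/1 = 14/1 = 14: (m_5, d_5) = (m_1, d_1) = (9, 14), so from here the quotients repeat a_1, ..., a_4; the period length is 4.
So sqrt(95) = [9; (1, 2, 1, 18)] with period length k = 4.
k is even, so the fundamental solution of x^2 - 95y^2 = 1 is (p_{k-1}, q_{k-1}) = (p_3, q_3); compute convergents through index 3.
Convergents (p_i = a_i*p_{i-1} + p_{i-2}, q_i = a_i*q_{i-1} + q_{i-2} with p_{-2}=0, p_{-1}=1, q_{-2}=1, q_{-1}=0):
  i=0: a_0=9, p_0 = 9*1 + 0 = 9, q_0 = 9*0 + 1 = 1.
  i=1: a_1=1, p_1 = 1*9 + 1 = 10, q_1 = 1*1 + 0 = 1.
  i=2: a_2=2, p_2 = 2*10 + 9 = 29, q_2 = 2*1 + 1 = 3.
  i=3: a_3=1, p_3 = 1*29 + 10 = 39, q_3 = 1*3 + 1 = 4.
Check: 39^2 - 95*4^2 = 1521 - 1520 = 1, so (x, y) = (39, 4) solves the equation, and by the theorem it is the least positive solution.

(x, y) = (39, 4)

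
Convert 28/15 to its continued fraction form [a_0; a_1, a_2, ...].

[1; 1, 6, 2]

Run the Euclidean algorithm on 28 and 15; the successive quotients are the partial quotients a_0, a_1, ... (each step inverts the fractional part left over by the previous one):
  28 = 1*15 + 13, so a_0 = 1.
  15 = 1*13 + 2, so a_1 = 1.
  13 = 6*2 + 1, so a_2 = 6.
  2 = 2*1 + 0, so a_3 = 2.
The remainder reaches 0 after 4 divisions, so the expansion has 4 partial quotients, read off in order.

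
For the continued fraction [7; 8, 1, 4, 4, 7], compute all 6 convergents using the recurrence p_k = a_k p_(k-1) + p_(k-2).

Using the convergent recurrence p_i = a_i*p_{i-1} + p_{i-2}, q_i = a_i*q_{i-1} + q_{i-2} with p_{-2}=0, p_{-1}=1, q_{-2}=1, q_{-1}=0:
  i=0: a_0=7, p_0 = 7*1 + 0 = 7, q_0 = 7*0 + 1 = 1.
  i=1: a_1=8, p_1 = 8*7 + 1 = 57, q_1 = 8*1 + 0 = 8.
  i=2: a_2=1, p_2 = 1*57 + 7 = 64, q_2 = 1*8 + 1 = 9.
  i=3: a_3=4, p_3 = 4*64 + 57 = 313, q_3 = 4*9 + 8 = 44.
  i=4: a_4=4, p_4 = 4*313 + 64 = 1316, q_4 = 4*44 + 9 = 185.
  i=5: a_5=7, p_5 = 7*1316 + 313 = 9525, q_5 = 7*185 + 44 = 1339.

7/1, 57/8, 64/9, 313/44, 1316/185, 9525/1339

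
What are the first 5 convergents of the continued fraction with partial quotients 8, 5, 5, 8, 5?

8/1, 41/5, 213/26, 1745/213, 8938/1091

Using the convergent recurrence p_i = a_i*p_{i-1} + p_{i-2}, q_i = a_i*q_{i-1} + q_{i-2} with p_{-2}=0, p_{-1}=1, q_{-2}=1, q_{-1}=0:
  i=0: a_0=8, p_0 = 8*1 + 0 = 8, q_0 = 8*0 + 1 = 1.
  i=1: a_1=5, p_1 = 5*8 + 1 = 41, q_1 = 5*1 + 0 = 5.
  i=2: a_2=5, p_2 = 5*41 + 8 = 213, q_2 = 5*5 + 1 = 26.
  i=3: a_3=8, p_3 = 8*213 + 41 = 1745, q_3 = 8*26 + 5 = 213.
  i=4: a_4=5, p_4 = 5*1745 + 213 = 8938, q_4 = 5*213 + 26 = 1091.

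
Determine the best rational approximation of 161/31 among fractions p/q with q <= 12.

26/5

Expand x = 161/31 as a continued fraction with the Euclidean algorithm:
  161 = 5*31 + 6, so a_0 = 5.
  31 = 5*6 + 1, so a_1 = 5.
  6 = 6*1 + 0, so a_2 = 6.
so x = [5; 5, 6].
Convergents (p_i = a_i*p_{i-1} + p_{i-2}, q_i = a_i*q_{i-1} + q_{i-2} with p_{-2}=0, p_{-1}=1, q_{-2}=1, q_{-1}=0), until the denominator exceeds 12:
  i=0: a_0=5, p_0 = 5*1 + 0 = 5, q_0 = 5*0 + 1 = 1.
  i=1: a_1=5, p_1 = 5*5 + 1 = 26, q_1 = 5*1 + 0 = 5.
  i=2: a_2=6, p_2 = 6*26 + 5 = 161, q_2 = 6*5 + 1 = 31.
q_2 = 31 > 12, so the last convergent with denominator <= 12 is p_1/q_1 = 26/5.
The closest fraction with denominator <= 12 is either p_1/q_1 or the intermediate fraction (k*p_1 + p_0)/(k*q_1 + q_0) with the largest k >= 1 whose denominator stays <= 12; these approach x as k grows, and every other convergent or intermediate fraction in range is farther away.
Largest k: floor((12 - q_0)/q_1) = floor((12 - 1)/5) = 2.
That gives (2*26 + 5)/(2*5 + 1) = 57/11.
Compare the errors: |x - 26/5| = |161*5 - 26*31|/(31*5) = 1/155, and |x - 57/11| = |161*11 - 57*31|/(31*11) = 4/341.
Cross-multiplying, 1*341 = 341 < 620 = 4*155, so 1/155 is smaller: the convergent 26/5 is closer to x than 57/11.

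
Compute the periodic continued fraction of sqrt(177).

[13; (3, 3, 2, 8, 2, 3, 3, 26)]

Write x_i = (sqrt(177) + m_i)/d_i with (m_0, d_0) = (0, 1). a_0 = floor(sqrt(177)) = 13, since 13^2 = 169 <= 177 < 196 = 14^2.
Iterate m_{i+1} = d_i*a_i - m_i, d_{i+1} = (177 - m_{i+1}^2)/d_i, a_{i+1} = floor((a_0 + m_{i+1})/d_{i+1}):
  m_1 = 1*13 - 0 = 13, d_1 = (177 - 13^2)/1 = 8/1 = 8, a_1 = floor((13 + 13)/8) = 3.
  m_2 = 8*3 - 13 = 11, d_2 = (177 - 11^2)/8 = 56/8 = 7, a_2 = floor((13 + 11)/7) = 3.
  m_3 = 7*3 - 11 = 10, d_3 = (177 - 10^2)/7 = 77/7 = 11, a_3 = floor((13 + 10)/11) = 2.
  m_4 = 11*2 - 10 = 12, d_4 = (177 - 12^2)/11 = 33/11 = 3, a_4 = floor((13 + 12)/3) = 8.
  m_5 = 3*8 - 12 = 12, d_5 = (177 - 12^2)/3 = 33/3 = 11, a_5 = floor((13 + 12)/11) = 2.
  m_6 = 11*2 - 12 = 10, d_6 = (177 - 10^2)/11 = 77/11 = 7, a_6 = floor((13 + 10)/7) = 3.
  m_7 = 7*3 - 10 = 11, d_7 = (177 - 11^2)/7 = 56/7 = 8, a_7 = floor((13 + 11)/8) = 3.
  m_8 = 8*3 - 11 = 13, d_8 = (177 - 13^2)/8 = 8/8 = 1, a_8 = floor((13 + 13)/1) = 26.
  m_9 = 1*26 - 13 = 13, d_9 = (177 - 13^2)/1 = 8/1 = 8: (m_9, d_9) = (m_1, d_1) = (13, 8), so from here the quotients repeat a_1, ..., a_8; the period length is 8.
Hence the expansion of sqrt(177) is a_0 = 13 followed by the repeating block 3, 3, 2, 8, 2, 3, 3, 26 (period 8).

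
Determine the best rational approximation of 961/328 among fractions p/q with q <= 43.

Expand x = 961/328 as a continued fraction with the Euclidean algorithm:
  961 = 2*328 + 305, so a_0 = 2.
  328 = 1*305 + 23, so a_1 = 1.
  305 = 13*23 + 6, so a_2 = 13.
  23 = 3*6 + 5, so a_3 = 3.
  6 = 1*5 + 1, so a_4 = 1.
  5 = 5*1 + 0, so a_5 = 5.
so x = [2; 1, 13, 3, 1, 5].
Convergents (p_i = a_i*p_{i-1} + p_{i-2}, q_i = a_i*q_{i-1} + q_{i-2} with p_{-2}=0, p_{-1}=1, q_{-2}=1, q_{-1}=0), until the denominator exceeds 43:
  i=0: a_0=2, p_0 = 2*1 + 0 = 2, q_0 = 2*0 + 1 = 1.
  i=1: a_1=1, p_1 = 1*2 + 1 = 3, q_1 = 1*1 + 0 = 1.
  i=2: a_2=13, p_2 = 13*3 + 2 = 41, q_2 = 13*1 + 1 = 14.
  i=3: a_3=3, p_3 = 3*41 + 3 = 126, q_3 = 3*14 + 1 = 43.
  i=4: a_4=1, p_4 = 1*126 + 41 = 167, q_4 = 1*43 + 14 = 57.
q_4 = 57 > 43, so the last convergent with denominator <= 43 is p_3/q_3 = 126/43.
The closest fraction with denominator <= 43 is either p_3/q_3 or the intermediate fraction (k*p_3 + p_2)/(k*q_3 + q_2) with the largest k >= 1 whose denominator stays <= 43; these approach x as k grows, and every other convergent or intermediate fraction in range is farther away.
Largest k: floor((43 - q_2)/q_3) = floor((43 - 14)/43) = 0.
Since k = 0, no intermediate fraction beyond p_3/q_3 has denominator <= 43, so the convergent 126/43 is the closest (its error is |961*43 - 126*328|/(328*43) = 5/14104).

126/43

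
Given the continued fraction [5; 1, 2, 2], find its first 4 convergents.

5/1, 6/1, 17/3, 40/7

Using the convergent recurrence p_i = a_i*p_{i-1} + p_{i-2}, q_i = a_i*q_{i-1} + q_{i-2} with p_{-2}=0, p_{-1}=1, q_{-2}=1, q_{-1}=0:
  i=0: a_0=5, p_0 = 5*1 + 0 = 5, q_0 = 5*0 + 1 = 1.
  i=1: a_1=1, p_1 = 1*5 + 1 = 6, q_1 = 1*1 + 0 = 1.
  i=2: a_2=2, p_2 = 2*6 + 5 = 17, q_2 = 2*1 + 1 = 3.
  i=3: a_3=2, p_3 = 2*17 + 6 = 40, q_3 = 2*3 + 1 = 7.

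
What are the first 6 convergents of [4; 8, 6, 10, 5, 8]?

4/1, 33/8, 202/49, 2053/498, 10467/2539, 85789/20810

Using the convergent recurrence p_i = a_i*p_{i-1} + p_{i-2}, q_i = a_i*q_{i-1} + q_{i-2} with p_{-2}=0, p_{-1}=1, q_{-2}=1, q_{-1}=0:
  i=0: a_0=4, p_0 = 4*1 + 0 = 4, q_0 = 4*0 + 1 = 1.
  i=1: a_1=8, p_1 = 8*4 + 1 = 33, q_1 = 8*1 + 0 = 8.
  i=2: a_2=6, p_2 = 6*33 + 4 = 202, q_2 = 6*8 + 1 = 49.
  i=3: a_3=10, p_3 = 10*202 + 33 = 2053, q_3 = 10*49 + 8 = 498.
  i=4: a_4=5, p_4 = 5*2053 + 202 = 10467, q_4 = 5*498 + 49 = 2539.
  i=5: a_5=8, p_5 = 8*10467 + 2053 = 85789, q_5 = 8*2539 + 498 = 20810.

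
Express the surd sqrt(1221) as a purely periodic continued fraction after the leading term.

[34; (1, 16, 2, 16, 1, 68)]

Write x_i = (sqrt(1221) + m_i)/d_i with (m_0, d_0) = (0, 1). a_0 = floor(sqrt(1221)) = 34, since 34^2 = 1156 <= 1221 < 1225 = 35^2.
Iterate m_{i+1} = d_i*a_i - m_i, d_{i+1} = (1221 - m_{i+1}^2)/d_i, a_{i+1} = floor((a_0 + m_{i+1})/d_{i+1}):
  m_1 = 1*34 - 0 = 34, d_1 = (1221 - 34^2)/1 = 65/1 = 65, a_1 = floor((34 + 34)/65) = 1.
  m_2 = 65*1 - 34 = 31, d_2 = (1221 - 31^2)/65 = 260/65 = 4, a_2 = floor((34 + 31)/4) = 16.
  m_3 = 4*16 - 31 = 33, d_3 = (1221 - 33^2)/4 = 132/4 = 33, a_3 = floor((34 + 33)/33) = 2.
  m_4 = 33*2 - 33 = 33, d_4 = (1221 - 33^2)/33 = 132/33 = 4, a_4 = floor((34 + 33)/4) = 16.
  m_5 = 4*16 - 33 = 31, d_5 = (1221 - 31^2)/4 = 260/4 = 65, a_5 = floor((34 + 31)/65) = 1.
  m_6 = 65*1 - 31 = 34, d_6 = (1221 - 34^2)/65 = 65/65 = 1, a_6 = floor((34 + 34)/1) = 68.
  m_7 = 1*68 - 34 = 34, d_7 = (1221 - 34^2)/1 = 65/1 = 65: (m_7, d_7) = (m_1, d_1) = (34, 65), so from here the quotients repeat a_1, ..., a_6; the period length is 6.
Hence the expansion of sqrt(1221) is a_0 = 34 followed by the repeating block 1, 16, 2, 16, 1, 68 (period 6).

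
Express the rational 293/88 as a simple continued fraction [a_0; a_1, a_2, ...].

Run the Euclidean algorithm on 293 and 88; the successive quotients are the partial quotients a_0, a_1, ... (each step inverts the fractional part left over by the previous one):
  293 = 3*88 + 29, so a_0 = 3.
  88 = 3*29 + 1, so a_1 = 3.
  29 = 29*1 + 0, so a_2 = 29.
The remainder reaches 0 after 3 divisions, so the expansion has 3 partial quotients, read off in order.

[3; 3, 29]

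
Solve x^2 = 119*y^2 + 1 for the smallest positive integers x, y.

(x, y) = (120, 11)

First expand sqrt(119) as a continued fraction. With x_i = (sqrt(119) + m_i)/d_i and (m_0, d_0) = (0, 1): a_0 = floor(sqrt(119)) = 10, since 10^2 = 100 <= 119 < 121 = 11^2.
Iterate m_{i+1} = d_i*a_i - m_i, d_{i+1} = (119 - m_{i+1}^2)/d_i, a_{i+1} = floor((a_0 + m_{i+1})/d_{i+1}):
  m_1 = 1*10 - 0 = 10, d_1 = (119 - 10^2)/1 = 19/1 = 19, a_1 = floor((10 + 10)/19) = 1.
  m_2 = 19*1 - 10 = 9, d_2 = (119 - 9^2)/19 = 38/19 = 2, a_2 = floor((10 + 9)/2) = 9.
  m_3 = 2*9 - 9 = 9, d_3 = (119 - 9^2)/2 = 38/2 = 19, a_3 = floor((10 + 9)/19) = 1.
  m_4 = 19*1 - 9 = 10, d_4 = (119 - 10^2)/19 = 19/19 = 1, a_4 = floor((10 + 10)/1) = 20.
  m_5 = 1*20 - 10 = 10, d_5 = (119 - 10^2)/1 = 19/1 = 19: (m_5, d_5) = (m_1, d_1) = (10, 19), so from here the quotients repeat a_1, ..., a_4; the period length is 4.
So sqrt(119) = [10; (1, 9, 1, 20)] with period length k = 4.
k is even, so the fundamental solution of x^2 - 119y^2 = 1 is (p_{k-1}, q_{k-1}) = (p_3, q_3); compute convergents through index 3.
Convergents (p_i = a_i*p_{i-1} + p_{i-2}, q_i = a_i*q_{i-1} + q_{i-2} with p_{-2}=0, p_{-1}=1, q_{-2}=1, q_{-1}=0):
  i=0: a_0=10, p_0 = 10*1 + 0 = 10, q_0 = 10*0 + 1 = 1.
  i=1: a_1=1, p_1 = 1*10 + 1 = 11, q_1 = 1*1 + 0 = 1.
  i=2: a_2=9, p_2 = 9*11 + 10 = 109, q_2 = 9*1 + 1 = 10.
  i=3: a_3=1, p_3 = 1*109 + 11 = 120, q_3 = 1*10 + 1 = 11.
Check: 120^2 - 119*11^2 = 14400 - 14399 = 1, so (x, y) = (120, 11) solves the equation, and by the theorem it is the least positive solution.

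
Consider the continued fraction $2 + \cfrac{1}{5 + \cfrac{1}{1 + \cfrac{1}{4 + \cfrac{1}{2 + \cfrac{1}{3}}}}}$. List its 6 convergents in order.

2/1, 11/5, 13/6, 63/29, 139/64, 480/221

Using the convergent recurrence p_i = a_i*p_{i-1} + p_{i-2}, q_i = a_i*q_{i-1} + q_{i-2} with p_{-2}=0, p_{-1}=1, q_{-2}=1, q_{-1}=0:
  i=0: a_0=2, p_0 = 2*1 + 0 = 2, q_0 = 2*0 + 1 = 1.
  i=1: a_1=5, p_1 = 5*2 + 1 = 11, q_1 = 5*1 + 0 = 5.
  i=2: a_2=1, p_2 = 1*11 + 2 = 13, q_2 = 1*5 + 1 = 6.
  i=3: a_3=4, p_3 = 4*13 + 11 = 63, q_3 = 4*6 + 5 = 29.
  i=4: a_4=2, p_4 = 2*63 + 13 = 139, q_4 = 2*29 + 6 = 64.
  i=5: a_5=3, p_5 = 3*139 + 63 = 480, q_5 = 3*64 + 29 = 221.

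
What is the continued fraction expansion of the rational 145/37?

[3; 1, 11, 3]

Run the Euclidean algorithm on 145 and 37; the successive quotients are the partial quotients a_0, a_1, ... (each step inverts the fractional part left over by the previous one):
  145 = 3*37 + 34, so a_0 = 3.
  37 = 1*34 + 3, so a_1 = 1.
  34 = 11*3 + 1, so a_2 = 11.
  3 = 3*1 + 0, so a_3 = 3.
The remainder reaches 0 after 4 divisions, so the expansion has 4 partial quotients, read off in order.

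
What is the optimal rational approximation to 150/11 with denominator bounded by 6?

41/3

Expand x = 150/11 as a continued fraction with the Euclidean algorithm:
  150 = 13*11 + 7, so a_0 = 13.
  11 = 1*7 + 4, so a_1 = 1.
  7 = 1*4 + 3, so a_2 = 1.
  4 = 1*3 + 1, so a_3 = 1.
  3 = 3*1 + 0, so a_4 = 3.
so x = [13; 1, 1, 1, 3].
Convergents (p_i = a_i*p_{i-1} + p_{i-2}, q_i = a_i*q_{i-1} + q_{i-2} with p_{-2}=0, p_{-1}=1, q_{-2}=1, q_{-1}=0), until the denominator exceeds 6:
  i=0: a_0=13, p_0 = 13*1 + 0 = 13, q_0 = 13*0 + 1 = 1.
  i=1: a_1=1, p_1 = 1*13 + 1 = 14, q_1 = 1*1 + 0 = 1.
  i=2: a_2=1, p_2 = 1*14 + 13 = 27, q_2 = 1*1 + 1 = 2.
  i=3: a_3=1, p_3 = 1*27 + 14 = 41, q_3 = 1*2 + 1 = 3.
  i=4: a_4=3, p_4 = 3*41 + 27 = 150, q_4 = 3*3 + 2 = 11.
q_4 = 11 > 6, so the last convergent with denominator <= 6 is p_3/q_3 = 41/3.
The closest fraction with denominator <= 6 is either p_3/q_3 or the intermediate fraction (k*p_3 + p_2)/(k*q_3 + q_2) with the largest k >= 1 whose denominator stays <= 6; these approach x as k grows, and every other convergent or intermediate fraction in range is farther away.
Largest k: floor((6 - q_2)/q_3) = floor((6 - 2)/3) = 1.
That gives (1*41 + 27)/(1*3 + 2) = 68/5.
Compare the errors: |x - 41/3| = |150*3 - 41*11|/(11*3) = 1/33, and |x - 68/5| = |150*5 - 68*11|/(11*5) = 2/55.
Cross-multiplying, 1*55 = 55 < 66 = 2*33, so 1/33 is smaller: the convergent 41/3 is closer to x than 68/5.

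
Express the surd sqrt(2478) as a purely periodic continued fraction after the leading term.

Write x_i = (sqrt(2478) + m_i)/d_i with (m_0, d_0) = (0, 1). a_0 = floor(sqrt(2478)) = 49, since 49^2 = 2401 <= 2478 < 2500 = 50^2.
Iterate m_{i+1} = d_i*a_i - m_i, d_{i+1} = (2478 - m_{i+1}^2)/d_i, a_{i+1} = floor((a_0 + m_{i+1})/d_{i+1}):
  m_1 = 1*49 - 0 = 49, d_1 = (2478 - 49^2)/1 = 77/1 = 77, a_1 = floor((49 + 49)/77) = 1.
  m_2 = 77*1 - 49 = 28, d_2 = (2478 - 28^2)/77 = 1694/77 = 22, a_2 = floor((49 + 28)/22) = 3.
  m_3 = 22*3 - 28 = 38, d_3 = (2478 - 38^2)/22 = 1034/22 = 47, a_3 = floor((49 + 38)/47) = 1.
  m_4 = 47*1 - 38 = 9, d_4 = (2478 - 9^2)/47 = 2397/47 = 51, a_4 = floor((49 + 9)/51) = 1.
  m_5 = 51*1 - 9 = 42, d_5 = (2478 - 42^2)/51 = 714/51 = 14, a_5 = floor((49 + 42)/14) = 6.
  m_6 = 14*6 - 42 = 42, d_6 = (2478 - 42^2)/14 = 714/14 = 51, a_6 = floor((49 + 42)/51) = 1.
  m_7 = 51*1 - 42 = 9, d_7 = (2478 - 9^2)/51 = 2397/51 = 47, a_7 = floor((49 + 9)/47) = 1.
  m_8 = 47*1 - 9 = 38, d_8 = (2478 - 38^2)/47 = 1034/47 = 22, a_8 = floor((49 + 38)/22) = 3.
  m_9 = 22*3 - 38 = 28, d_9 = (2478 - 28^2)/22 = 1694/22 = 77, a_9 = floor((49 + 28)/77) = 1.
  m_10 = 77*1 - 28 = 49, d_10 = (2478 - 49^2)/77 = 77/77 = 1, a_10 = floor((49 + 49)/1) = 98.
  m_11 = 1*98 - 49 = 49, d_11 = (2478 - 49^2)/1 = 77/1 = 77: (m_11, d_11) = (m_1, d_1) = (49, 77), so from here the quotients repeat a_1, ..., a_10; the period length is 10.
Hence the expansion of sqrt(2478) is a_0 = 49 followed by the repeating block 1, 3, 1, 1, 6, 1, 1, 3, 1, 98 (period 10).

[49; (1, 3, 1, 1, 6, 1, 1, 3, 1, 98)]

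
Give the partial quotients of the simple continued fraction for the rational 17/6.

Run the Euclidean algorithm on 17 and 6; the successive quotients are the partial quotients a_0, a_1, ... (each step inverts the fractional part left over by the previous one):
  17 = 2*6 + 5, so a_0 = 2.
  6 = 1*5 + 1, so a_1 = 1.
  5 = 5*1 + 0, so a_2 = 5.
The remainder reaches 0 after 3 divisions, so the expansion has 3 partial quotients, read off in order.

[2; 1, 5]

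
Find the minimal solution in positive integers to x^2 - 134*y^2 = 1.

(x, y) = (145925, 12606)

First expand sqrt(134) as a continued fraction. With x_i = (sqrt(134) + m_i)/d_i and (m_0, d_0) = (0, 1): a_0 = floor(sqrt(134)) = 11, since 11^2 = 121 <= 134 < 144 = 12^2.
Iterate m_{i+1} = d_i*a_i - m_i, d_{i+1} = (134 - m_{i+1}^2)/d_i, a_{i+1} = floor((a_0 + m_{i+1})/d_{i+1}):
  m_1 = 1*11 - 0 = 11, d_1 = (134 - 11^2)/1 = 13/1 = 13, a_1 = floor((11 + 11)/13) = 1.
  m_2 = 13*1 - 11 = 2, d_2 = (134 - 2^2)/13 = 130/13 = 10, a_2 = floor((11 + 2)/10) = 1.
  m_3 = 10*1 - 2 = 8, d_3 = (134 - 8^2)/10 = 70/10 = 7, a_3 = floor((11 + 8)/7) = 2.
  m_4 = 7*2 - 8 = 6, d_4 = (134 - 6^2)/7 = 98/7 = 14, a_4 = floor((11 + 6)/14) = 1.
  m_5 = 14*1 - 6 = 8, d_5 = (134 - 8^2)/14 = 70/14 = 5, a_5 = floor((11 + 8)/5) = 3.
  m_6 = 5*3 - 8 = 7, d_6 = (134 - 7^2)/5 = 85/5 = 17, a_6 = floor((11 + 7)/17) = 1.
  m_7 = 17*1 - 7 = 10, d_7 = (134 - 10^2)/17 = 34/17 = 2, a_7 = floor((11 + 10)/2) = 10.
  m_8 = 2*10 - 10 = 10, d_8 = (134 - 10^2)/2 = 34/2 = 17, a_8 = floor((11 + 10)/17) = 1.
  m_9 = 17*1 - 10 = 7, d_9 = (134 - 7^2)/17 = 85/17 = 5, a_9 = floor((11 + 7)/5) = 3.
  m_10 = 5*3 - 7 = 8, d_10 = (134 - 8^2)/5 = 70/5 = 14, a_10 = floor((11 + 8)/14) = 1.
  m_11 = 14*1 - 8 = 6, d_11 = (134 - 6^2)/14 = 98/14 = 7, a_11 = floor((11 + 6)/7) = 2.
  m_12 = 7*2 - 6 = 8, d_12 = (134 - 8^2)/7 = 70/7 = 10, a_12 = floor((11 + 8)/10) = 1.
  m_13 = 10*1 - 8 = 2, d_13 = (134 - 2^2)/10 = 130/10 = 13, a_13 = floor((11 + 2)/13) = 1.
  m_14 = 13*1 - 2 = 11, d_14 = (134 - 11^2)/13 = 13/13 = 1, a_14 = floor((11 + 11)/1) = 22.
  m_15 = 1*22 - 11 = 11, d_15 = (134 - 11^2)/1 = 13/1 = 13: (m_15, d_15) = (m_1, d_1) = (11, 13), so from here the quotients repeat a_1, ..., a_14; the period length is 14.
So sqrt(134) = [11; (1, 1, 2, 1, 3, 1, 10, 1, 3, 1, 2, 1, 1, 22)] with period length k = 14.
k is even, so the fundamental solution of x^2 - 134y^2 = 1 is (p_{k-1}, q_{k-1}) = (p_13, q_13); compute convergents through index 13.
Convergents (p_i = a_i*p_{i-1} + p_{i-2}, q_i = a_i*q_{i-1} + q_{i-2} with p_{-2}=0, p_{-1}=1, q_{-2}=1, q_{-1}=0):
  i=0: a_0=11, p_0 = 11*1 + 0 = 11, q_0 = 11*0 + 1 = 1.
  i=1: a_1=1, p_1 = 1*11 + 1 = 12, q_1 = 1*1 + 0 = 1.
  i=2: a_2=1, p_2 = 1*12 + 11 = 23, q_2 = 1*1 + 1 = 2.
  i=3: a_3=2, p_3 = 2*23 + 12 = 58, q_3 = 2*2 + 1 = 5.
  i=4: a_4=1, p_4 = 1*58 + 23 = 81, q_4 = 1*5 + 2 = 7.
  i=5: a_5=3, p_5 = 3*81 + 58 = 301, q_5 = 3*7 + 5 = 26.
  i=6: a_6=1, p_6 = 1*301 + 81 = 382, q_6 = 1*26 + 7 = 33.
  i=7: a_7=10, p_7 = 10*382 + 301 = 4121, q_7 = 10*33 + 26 = 356.
  i=8: a_8=1, p_8 = 1*4121 + 382 = 4503, q_8 = 1*356 + 33 = 389.
  i=9: a_9=3, p_9 = 3*4503 + 4121 = 17630, q_9 = 3*389 + 356 = 1523.
  i=10: a_10=1, p_10 = 1*17630 + 4503 = 22133, q_10 = 1*1523 + 389 = 1912.
  i=11: a_11=2, p_11 = 2*22133 + 17630 = 61896, q_11 = 2*1912 + 1523 = 5347.
  i=12: a_12=1, p_12 = 1*61896 + 22133 = 84029, q_12 = 1*5347 + 1912 = 7259.
  i=13: a_13=1, p_13 = 1*84029 + 61896 = 145925, q_13 = 1*7259 + 5347 = 12606.
Check: 145925^2 - 134*12606^2 = 21294105625 - 21294105624 = 1, so (x, y) = (145925, 12606) solves the equation, and by the theorem it is the least positive solution.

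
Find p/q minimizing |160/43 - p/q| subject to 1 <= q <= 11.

Expand x = 160/43 as a continued fraction with the Euclidean algorithm:
  160 = 3*43 + 31, so a_0 = 3.
  43 = 1*31 + 12, so a_1 = 1.
  31 = 2*12 + 7, so a_2 = 2.
  12 = 1*7 + 5, so a_3 = 1.
  7 = 1*5 + 2, so a_4 = 1.
  5 = 2*2 + 1, so a_5 = 2.
  2 = 2*1 + 0, so a_6 = 2.
so x = [3; 1, 2, 1, 1, 2, 2].
Convergents (p_i = a_i*p_{i-1} + p_{i-2}, q_i = a_i*q_{i-1} + q_{i-2} with p_{-2}=0, p_{-1}=1, q_{-2}=1, q_{-1}=0), until the denominator exceeds 11:
  i=0: a_0=3, p_0 = 3*1 + 0 = 3, q_0 = 3*0 + 1 = 1.
  i=1: a_1=1, p_1 = 1*3 + 1 = 4, q_1 = 1*1 + 0 = 1.
  i=2: a_2=2, p_2 = 2*4 + 3 = 11, q_2 = 2*1 + 1 = 3.
  i=3: a_3=1, p_3 = 1*11 + 4 = 15, q_3 = 1*3 + 1 = 4.
  i=4: a_4=1, p_4 = 1*15 + 11 = 26, q_4 = 1*4 + 3 = 7.
  i=5: a_5=2, p_5 = 2*26 + 15 = 67, q_5 = 2*7 + 4 = 18.
q_5 = 18 > 11, so the last convergent with denominator <= 11 is p_4/q_4 = 26/7.
The closest fraction with denominator <= 11 is either p_4/q_4 or the intermediate fraction (k*p_4 + p_3)/(k*q_4 + q_3) with the largest k >= 1 whose denominator stays <= 11; these approach x as k grows, and every other convergent or intermediate fraction in range is farther away.
Largest k: floor((11 - q_3)/q_4) = floor((11 - 4)/7) = 1.
That gives (1*26 + 15)/(1*7 + 4) = 41/11.
Compare the errors: |x - 26/7| = |160*7 - 26*43|/(43*7) = 2/301, and |x - 41/11| = |160*11 - 41*43|/(43*11) = 3/473.
Cross-multiplying, 3*301 = 903 < 946 = 2*473, so 3/473 is smaller: the intermediate fraction 41/11 is closer to x than 26/7.

41/11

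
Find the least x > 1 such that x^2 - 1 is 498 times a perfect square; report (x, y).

(x, y) = (179777, 8056)

First expand sqrt(498) as a continued fraction. With x_i = (sqrt(498) + m_i)/d_i and (m_0, d_0) = (0, 1): a_0 = floor(sqrt(498)) = 22, since 22^2 = 484 <= 498 < 529 = 23^2.
Iterate m_{i+1} = d_i*a_i - m_i, d_{i+1} = (498 - m_{i+1}^2)/d_i, a_{i+1} = floor((a_0 + m_{i+1})/d_{i+1}):
  m_1 = 1*22 - 0 = 22, d_1 = (498 - 22^2)/1 = 14/1 = 14, a_1 = floor((22 + 22)/14) = 3.
  m_2 = 14*3 - 22 = 20, d_2 = (498 - 20^2)/14 = 98/14 = 7, a_2 = floor((22 + 20)/7) = 6.
  m_3 = 7*6 - 20 = 22, d_3 = (498 - 22^2)/7 = 14/7 = 2, a_3 = floor((22 + 22)/2) = 22.
  m_4 = 2*22 - 22 = 22, d_4 = (498 - 22^2)/2 = 14/2 = 7, a_4 = floor((22 + 22)/7) = 6.
  m_5 = 7*6 - 22 = 20, d_5 = (498 - 20^2)/7 = 98/7 = 14, a_5 = floor((22 + 20)/14) = 3.
  m_6 = 14*3 - 20 = 22, d_6 = (498 - 22^2)/14 = 14/14 = 1, a_6 = floor((22 + 22)/1) = 44.
  m_7 = 1*44 - 22 = 22, d_7 = (498 - 22^2)/1 = 14/1 = 14: (m_7, d_7) = (m_1, d_1) = (22, 14), so from here the quotients repeat a_1, ..., a_6; the period length is 6.
So sqrt(498) = [22; (3, 6, 22, 6, 3, 44)] with period length k = 6.
k is even, so the fundamental solution of x^2 - 498y^2 = 1 is (p_{k-1}, q_{k-1}) = (p_5, q_5); compute convergents through index 5.
Convergents (p_i = a_i*p_{i-1} + p_{i-2}, q_i = a_i*q_{i-1} + q_{i-2} with p_{-2}=0, p_{-1}=1, q_{-2}=1, q_{-1}=0):
  i=0: a_0=22, p_0 = 22*1 + 0 = 22, q_0 = 22*0 + 1 = 1.
  i=1: a_1=3, p_1 = 3*22 + 1 = 67, q_1 = 3*1 + 0 = 3.
  i=2: a_2=6, p_2 = 6*67 + 22 = 424, q_2 = 6*3 + 1 = 19.
  i=3: a_3=22, p_3 = 22*424 + 67 = 9395, q_3 = 22*19 + 3 = 421.
  i=4: a_4=6, p_4 = 6*9395 + 424 = 56794, q_4 = 6*421 + 19 = 2545.
  i=5: a_5=3, p_5 = 3*56794 + 9395 = 179777, q_5 = 3*2545 + 421 = 8056.
Check: 179777^2 - 498*8056^2 = 32319769729 - 32319769728 = 1, so (x, y) = (179777, 8056) solves the equation, and by the theorem it is the least positive solution.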